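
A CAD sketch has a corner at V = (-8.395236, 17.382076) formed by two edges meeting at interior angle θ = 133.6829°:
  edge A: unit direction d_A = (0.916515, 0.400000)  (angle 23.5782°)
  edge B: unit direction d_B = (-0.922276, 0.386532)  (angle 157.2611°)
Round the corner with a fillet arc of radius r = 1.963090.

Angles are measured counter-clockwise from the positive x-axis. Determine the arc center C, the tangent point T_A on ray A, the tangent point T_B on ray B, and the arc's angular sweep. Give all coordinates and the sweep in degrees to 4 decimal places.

center=(-8.4109,19.5172) T_A=(-7.6256,17.7180) T_B=(-9.1697,17.7066) sweep=46.3171

bisector direction at 90.4197° = (-0.007324,0.999973)
center distance |VC| = r/sin(θ/2) = 1.963090/sin(66.8414°) = 2.135139
C = V + |VC|·bis = (-8.4109,19.5172)
T_A = V + ((C−V)·d_A)·d_A = V + 0.8397·d_A = (-7.6256,17.7180)
T_B = V + ((C−V)·d_B)·d_B = V + 0.8397·d_B = (-9.1697,17.7066)
sweep = 180° − θ = 46.3171°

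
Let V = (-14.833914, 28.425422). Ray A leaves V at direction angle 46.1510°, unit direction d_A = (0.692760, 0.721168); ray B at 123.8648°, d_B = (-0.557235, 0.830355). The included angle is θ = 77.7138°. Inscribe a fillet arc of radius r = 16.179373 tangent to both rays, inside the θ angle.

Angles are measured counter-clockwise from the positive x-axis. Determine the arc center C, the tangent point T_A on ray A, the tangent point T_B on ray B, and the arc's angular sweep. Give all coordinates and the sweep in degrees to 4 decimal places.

bisector direction at 85.0079° = (0.087018,0.996207)
center distance |VC| = r/sin(θ/2) = 16.179373/sin(38.8569°) = 25.788898
C = V + |VC|·bis = (-12.5898,54.1165)
T_A = V + ((C−V)·d_A)·d_A = V + 20.0822·d_A = (-0.9218,42.9081)
T_B = V + ((C−V)·d_B)·d_B = V + 20.0822·d_B = (-26.0244,45.1008)
sweep = 180° − θ = 102.2862°

center=(-12.5898,54.1165) T_A=(-0.9218,42.9081) T_B=(-26.0244,45.1008) sweep=102.2862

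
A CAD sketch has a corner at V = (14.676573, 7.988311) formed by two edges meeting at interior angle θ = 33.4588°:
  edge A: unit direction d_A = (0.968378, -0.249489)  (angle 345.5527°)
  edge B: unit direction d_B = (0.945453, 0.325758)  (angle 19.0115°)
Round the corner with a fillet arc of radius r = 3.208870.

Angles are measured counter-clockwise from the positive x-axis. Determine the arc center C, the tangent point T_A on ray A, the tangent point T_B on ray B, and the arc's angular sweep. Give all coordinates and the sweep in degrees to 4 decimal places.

bisector direction at 2.2821° = (0.999207,0.039820)
center distance |VC| = r/sin(θ/2) = 3.208870/sin(16.7294°) = 11.147640
C = V + |VC|·bis = (25.8154,8.4322)
T_A = V + ((C−V)·d_A)·d_A = V + 10.6758·d_A = (25.0148,5.3248)
T_B = V + ((C−V)·d_B)·d_B = V + 10.6758·d_B = (24.7701,11.4660)
sweep = 180° − θ = 146.5412°

center=(25.8154,8.4322) T_A=(25.0148,5.3248) T_B=(24.7701,11.4660) sweep=146.5412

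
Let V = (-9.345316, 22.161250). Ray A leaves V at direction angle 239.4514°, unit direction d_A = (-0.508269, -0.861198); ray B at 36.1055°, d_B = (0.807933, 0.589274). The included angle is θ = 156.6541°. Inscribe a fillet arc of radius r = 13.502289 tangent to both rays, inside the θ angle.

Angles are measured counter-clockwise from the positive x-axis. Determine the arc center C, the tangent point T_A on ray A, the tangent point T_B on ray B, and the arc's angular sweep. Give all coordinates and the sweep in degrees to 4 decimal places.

center=(0.8650,12.8961) T_A=(-10.7632,19.7589) T_B=(-7.0916,23.8051) sweep=23.3459

bisector direction at 317.7785° = (0.740552,-0.671999)
center distance |VC| = r/sin(θ/2) = 13.502289/sin(78.3270°) = 13.787435
C = V + |VC|·bis = (0.8650,12.8961)
T_A = V + ((C−V)·d_A)·d_A = V + 2.7895·d_A = (-10.7632,19.7589)
T_B = V + ((C−V)·d_B)·d_B = V + 2.7895·d_B = (-7.0916,23.8051)
sweep = 180° − θ = 23.3459°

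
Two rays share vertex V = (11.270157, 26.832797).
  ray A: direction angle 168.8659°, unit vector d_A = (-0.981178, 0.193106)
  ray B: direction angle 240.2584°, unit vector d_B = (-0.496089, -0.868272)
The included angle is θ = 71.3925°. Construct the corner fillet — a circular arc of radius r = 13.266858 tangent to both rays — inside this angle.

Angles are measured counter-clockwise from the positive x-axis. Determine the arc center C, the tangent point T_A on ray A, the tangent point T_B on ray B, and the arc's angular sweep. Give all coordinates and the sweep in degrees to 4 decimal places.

center=(-9.4095,17.3814) T_A=(-6.8476,30.3986) T_B=(2.1097,10.7999) sweep=108.6075

bisector direction at 204.5622° = (-0.909511,-0.415680)
center distance |VC| = r/sin(θ/2) = 13.266858/sin(35.6962°) = 22.737154
C = V + |VC|·bis = (-9.4095,17.3814)
T_A = V + ((C−V)·d_A)·d_A = V + 18.4653·d_A = (-6.8476,30.3986)
T_B = V + ((C−V)·d_B)·d_B = V + 18.4653·d_B = (2.1097,10.7999)
sweep = 180° − θ = 108.6075°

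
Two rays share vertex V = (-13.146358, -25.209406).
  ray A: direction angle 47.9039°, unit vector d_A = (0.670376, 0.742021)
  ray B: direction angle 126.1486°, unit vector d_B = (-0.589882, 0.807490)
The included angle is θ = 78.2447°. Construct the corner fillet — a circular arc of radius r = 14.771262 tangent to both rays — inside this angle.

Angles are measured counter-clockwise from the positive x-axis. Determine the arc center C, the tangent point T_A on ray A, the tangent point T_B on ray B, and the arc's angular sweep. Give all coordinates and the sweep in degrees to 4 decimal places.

center=(-11.9319,-1.8308) T_A=(-0.9713,-11.7331) T_B=(-23.8595,-10.5441) sweep=101.7553

bisector direction at 87.0262° = (0.051878,0.998653)
center distance |VC| = r/sin(θ/2) = 14.771262/sin(39.1223°) = 23.410088
C = V + |VC|·bis = (-11.9319,-1.8308)
T_A = V + ((C−V)·d_A)·d_A = V + 18.1616·d_A = (-0.9713,-11.7331)
T_B = V + ((C−V)·d_B)·d_B = V + 18.1616·d_B = (-23.8595,-10.5441)
sweep = 180° − θ = 101.7553°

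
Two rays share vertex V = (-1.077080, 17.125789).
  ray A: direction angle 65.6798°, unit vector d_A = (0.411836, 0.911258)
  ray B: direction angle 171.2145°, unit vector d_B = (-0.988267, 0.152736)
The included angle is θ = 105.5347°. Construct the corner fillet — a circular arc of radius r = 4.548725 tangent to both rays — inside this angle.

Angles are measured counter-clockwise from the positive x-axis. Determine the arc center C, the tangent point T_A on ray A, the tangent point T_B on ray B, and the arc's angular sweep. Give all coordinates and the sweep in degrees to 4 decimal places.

bisector direction at 118.4471° = (-0.476348,0.879257)
center distance |VC| = r/sin(θ/2) = 4.548725/sin(52.7674°) = 5.713149
C = V + |VC|·bis = (-3.7985,22.1491)
T_A = V + ((C−V)·d_A)·d_A = V + 3.4568·d_A = (0.3465,20.2758)
T_B = V + ((C−V)·d_B)·d_B = V + 3.4568·d_B = (-4.4933,17.6538)
sweep = 180° − θ = 74.4653°

center=(-3.7985,22.1491) T_A=(0.3465,20.2758) T_B=(-4.4933,17.6538) sweep=74.4653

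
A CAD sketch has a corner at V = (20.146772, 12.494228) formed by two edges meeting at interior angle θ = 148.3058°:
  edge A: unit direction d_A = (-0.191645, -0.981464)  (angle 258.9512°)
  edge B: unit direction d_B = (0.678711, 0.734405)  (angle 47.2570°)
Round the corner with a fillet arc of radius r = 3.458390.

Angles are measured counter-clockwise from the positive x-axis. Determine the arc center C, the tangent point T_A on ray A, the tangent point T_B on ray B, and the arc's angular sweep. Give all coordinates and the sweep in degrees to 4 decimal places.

center=(23.3529,10.8679) T_A=(19.9586,11.5307) T_B=(20.8131,13.2152) sweep=31.6942

bisector direction at 333.1041° = (0.891830,-0.452371)
center distance |VC| = r/sin(θ/2) = 3.458390/sin(74.1529°) = 3.595023
C = V + |VC|·bis = (23.3529,10.8679)
T_A = V + ((C−V)·d_A)·d_A = V + 0.9817·d_A = (19.9586,11.5307)
T_B = V + ((C−V)·d_B)·d_B = V + 0.9817·d_B = (20.8131,13.2152)
sweep = 180° − θ = 31.6942°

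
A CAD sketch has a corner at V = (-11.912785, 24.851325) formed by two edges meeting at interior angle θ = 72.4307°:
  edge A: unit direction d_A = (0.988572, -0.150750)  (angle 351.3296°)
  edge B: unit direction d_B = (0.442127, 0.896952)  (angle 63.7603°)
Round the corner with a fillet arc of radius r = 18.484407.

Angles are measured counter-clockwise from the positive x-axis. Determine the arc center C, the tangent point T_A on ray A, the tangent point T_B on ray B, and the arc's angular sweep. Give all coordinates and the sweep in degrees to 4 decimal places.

center=(15.8268,39.3193) T_A=(13.0403,21.0462) T_B=(-0.7528,47.4918) sweep=107.5693

bisector direction at 27.5450° = (0.886648,0.462444)
center distance |VC| = r/sin(θ/2) = 18.484407/sin(36.2154°) = 31.285924
C = V + |VC|·bis = (15.8268,39.3193)
T_A = V + ((C−V)·d_A)·d_A = V + 25.2415·d_A = (13.0403,21.0462)
T_B = V + ((C−V)·d_B)·d_B = V + 25.2415·d_B = (-0.7528,47.4918)
sweep = 180° − θ = 107.5693°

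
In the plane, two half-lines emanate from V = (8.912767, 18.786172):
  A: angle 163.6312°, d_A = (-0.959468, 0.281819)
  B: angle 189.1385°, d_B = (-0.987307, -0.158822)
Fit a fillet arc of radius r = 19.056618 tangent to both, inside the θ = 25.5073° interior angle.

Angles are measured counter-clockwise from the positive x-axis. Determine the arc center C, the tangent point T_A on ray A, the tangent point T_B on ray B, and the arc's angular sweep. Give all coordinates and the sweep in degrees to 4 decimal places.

bisector direction at 176.3849° = (-0.998010,0.063054)
center distance |VC| = r/sin(θ/2) = 19.056618/sin(12.7537°) = 86.322954
C = V + |VC|·bis = (-77.2384,24.2292)
T_A = V + ((C−V)·d_A)·d_A = V + 84.1932·d_A = (-71.8679,42.5134)
T_B = V + ((C−V)·d_B)·d_B = V + 84.1932·d_B = (-74.2118,5.4145)
sweep = 180° − θ = 154.4927°

center=(-77.2384,24.2292) T_A=(-71.8679,42.5134) T_B=(-74.2118,5.4145) sweep=154.4927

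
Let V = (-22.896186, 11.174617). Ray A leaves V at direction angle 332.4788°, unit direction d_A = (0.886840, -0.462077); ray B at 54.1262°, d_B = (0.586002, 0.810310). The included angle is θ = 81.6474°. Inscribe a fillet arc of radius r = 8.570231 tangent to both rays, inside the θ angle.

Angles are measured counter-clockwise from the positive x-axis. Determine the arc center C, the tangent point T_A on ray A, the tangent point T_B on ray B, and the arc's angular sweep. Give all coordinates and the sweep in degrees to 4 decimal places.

center=(-10.1383,14.1910) T_A=(-14.0984,6.5906) T_B=(-17.0828,19.2132) sweep=98.3526

bisector direction at 13.3025° = (0.973169,0.230092)
center distance |VC| = r/sin(θ/2) = 8.570231/sin(40.8237°) = 13.109667
C = V + |VC|·bis = (-10.1383,14.1910)
T_A = V + ((C−V)·d_A)·d_A = V + 9.9204·d_A = (-14.0984,6.5906)
T_B = V + ((C−V)·d_B)·d_B = V + 9.9204·d_B = (-17.0828,19.2132)
sweep = 180° − θ = 98.3526°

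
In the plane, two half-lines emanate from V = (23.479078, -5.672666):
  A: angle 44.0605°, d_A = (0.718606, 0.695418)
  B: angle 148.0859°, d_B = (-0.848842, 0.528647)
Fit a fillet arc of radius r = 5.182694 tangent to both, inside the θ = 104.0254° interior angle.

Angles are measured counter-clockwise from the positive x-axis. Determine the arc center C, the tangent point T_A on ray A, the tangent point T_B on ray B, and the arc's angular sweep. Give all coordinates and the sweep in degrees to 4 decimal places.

center=(22.7834,0.8662) T_A=(26.3875,-2.8581) T_B=(20.0435,-3.5331) sweep=75.9746

bisector direction at 96.0732° = (-0.105799,0.994388)
center distance |VC| = r/sin(θ/2) = 5.182694/sin(52.0127°) = 6.575794
C = V + |VC|·bis = (22.7834,0.8662)
T_A = V + ((C−V)·d_A)·d_A = V + 4.0473·d_A = (26.3875,-2.8581)
T_B = V + ((C−V)·d_B)·d_B = V + 4.0473·d_B = (20.0435,-3.5331)
sweep = 180° − θ = 75.9746°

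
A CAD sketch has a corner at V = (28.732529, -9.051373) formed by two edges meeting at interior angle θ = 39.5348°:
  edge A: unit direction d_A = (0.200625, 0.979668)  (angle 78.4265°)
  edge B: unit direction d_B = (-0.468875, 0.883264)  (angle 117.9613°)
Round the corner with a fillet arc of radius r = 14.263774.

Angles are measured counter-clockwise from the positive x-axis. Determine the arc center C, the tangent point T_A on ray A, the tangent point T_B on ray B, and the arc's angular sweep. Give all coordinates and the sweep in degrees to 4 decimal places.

bisector direction at 98.1939° = (-0.142524,0.989791)
center distance |VC| = r/sin(θ/2) = 14.263774/sin(19.7674°) = 42.175244
C = V + |VC|·bis = (22.7216,32.6933)
T_A = V + ((C−V)·d_A)·d_A = V + 39.6900·d_A = (36.6953,29.8317)
T_B = V + ((C−V)·d_B)·d_B = V + 39.6900·d_B = (10.1229,26.0054)
sweep = 180° − θ = 140.4652°

center=(22.7216,32.6933) T_A=(36.6953,29.8317) T_B=(10.1229,26.0054) sweep=140.4652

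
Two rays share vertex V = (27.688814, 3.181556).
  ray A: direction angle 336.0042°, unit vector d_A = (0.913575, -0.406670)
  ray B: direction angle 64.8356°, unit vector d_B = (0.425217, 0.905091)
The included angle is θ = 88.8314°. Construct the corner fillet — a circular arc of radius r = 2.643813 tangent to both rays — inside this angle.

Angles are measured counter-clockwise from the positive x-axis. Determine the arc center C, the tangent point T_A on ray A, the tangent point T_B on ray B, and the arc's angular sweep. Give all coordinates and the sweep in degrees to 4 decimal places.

bisector direction at 20.4199° = (0.937161,0.348898)
center distance |VC| = r/sin(θ/2) = 2.643813/sin(44.4157°) = 3.777636
C = V + |VC|·bis = (31.2291,4.4996)
T_A = V + ((C−V)·d_A)·d_A = V + 2.6983·d_A = (30.1539,2.0842)
T_B = V + ((C−V)·d_B)·d_B = V + 2.6983·d_B = (28.8362,5.6238)
sweep = 180° − θ = 91.1686°

center=(31.2291,4.4996) T_A=(30.1539,2.0842) T_B=(28.8362,5.6238) sweep=91.1686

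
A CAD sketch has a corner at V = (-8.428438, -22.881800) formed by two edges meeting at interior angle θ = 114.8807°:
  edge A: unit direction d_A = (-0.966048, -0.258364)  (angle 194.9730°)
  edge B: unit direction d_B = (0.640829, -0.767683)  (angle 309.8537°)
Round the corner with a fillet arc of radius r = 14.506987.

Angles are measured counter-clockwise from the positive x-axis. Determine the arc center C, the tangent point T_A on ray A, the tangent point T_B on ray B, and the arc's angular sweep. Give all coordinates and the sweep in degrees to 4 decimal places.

bisector direction at 252.4133° = (-0.302148,-0.953261)
center distance |VC| = r/sin(θ/2) = 14.506987/sin(57.4404°) = 17.212201
C = V + |VC|·bis = (-13.6291,-39.2895)
T_A = V + ((C−V)·d_A)·d_A = V + 9.2632·d_A = (-17.3771,-25.2751)
T_B = V + ((C−V)·d_B)·d_B = V + 9.2632·d_B = (-2.4923,-29.9930)
sweep = 180° − θ = 65.1193°

center=(-13.6291,-39.2895) T_A=(-17.3771,-25.2751) T_B=(-2.4923,-29.9930) sweep=65.1193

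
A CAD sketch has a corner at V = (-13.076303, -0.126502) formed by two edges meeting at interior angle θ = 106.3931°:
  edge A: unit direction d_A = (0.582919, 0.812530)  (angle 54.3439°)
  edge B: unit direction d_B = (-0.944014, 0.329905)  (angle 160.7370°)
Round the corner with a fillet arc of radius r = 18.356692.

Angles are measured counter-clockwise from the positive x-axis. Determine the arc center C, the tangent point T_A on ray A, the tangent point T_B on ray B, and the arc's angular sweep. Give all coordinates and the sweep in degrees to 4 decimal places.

center=(-19.9857,21.7335) T_A=(-5.0703,11.0330) T_B=(-26.0417,4.4045) sweep=73.6069

bisector direction at 107.5405° = (-0.301379,0.953504)
center distance |VC| = r/sin(θ/2) = 18.356692/sin(53.1966°) = 22.925939
C = V + |VC|·bis = (-19.9857,21.7335)
T_A = V + ((C−V)·d_A)·d_A = V + 13.7343·d_A = (-5.0703,11.0330)
T_B = V + ((C−V)·d_B)·d_B = V + 13.7343·d_B = (-26.0417,4.4045)
sweep = 180° − θ = 73.6069°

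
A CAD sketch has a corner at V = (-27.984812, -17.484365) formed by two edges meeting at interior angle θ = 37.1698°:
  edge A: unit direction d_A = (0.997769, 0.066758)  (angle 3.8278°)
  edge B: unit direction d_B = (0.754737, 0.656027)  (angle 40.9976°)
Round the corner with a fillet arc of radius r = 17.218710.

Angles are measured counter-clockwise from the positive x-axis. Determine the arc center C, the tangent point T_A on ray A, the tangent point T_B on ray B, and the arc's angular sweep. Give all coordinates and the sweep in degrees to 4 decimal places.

bisector direction at 22.4127° = (0.924462,0.381275)
center distance |VC| = r/sin(θ/2) = 17.218710/sin(18.5849°) = 54.026344
C = V + |VC|·bis = (21.9605,3.1145)
T_A = V + ((C−V)·d_A)·d_A = V + 51.2090·d_A = (23.1100,-14.0658)
T_B = V + ((C−V)·d_B)·d_B = V + 51.2090·d_B = (10.6645,16.1101)
sweep = 180° − θ = 142.8302°

center=(21.9605,3.1145) T_A=(23.1100,-14.0658) T_B=(10.6645,16.1101) sweep=142.8302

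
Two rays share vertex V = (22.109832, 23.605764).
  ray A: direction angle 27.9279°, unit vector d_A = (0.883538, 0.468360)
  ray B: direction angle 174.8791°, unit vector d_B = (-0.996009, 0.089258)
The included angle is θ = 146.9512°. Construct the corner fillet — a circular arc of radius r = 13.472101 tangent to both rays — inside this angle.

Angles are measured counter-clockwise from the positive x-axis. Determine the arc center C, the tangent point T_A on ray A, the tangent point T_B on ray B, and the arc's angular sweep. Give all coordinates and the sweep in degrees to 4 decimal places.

center=(19.3314,37.3808) T_A=(25.6412,25.4777) T_B=(18.1289,23.9625) sweep=33.0488

bisector direction at 101.4035° = (-0.197717,0.980259)
center distance |VC| = r/sin(θ/2) = 13.472101/sin(73.4756°) = 14.052487
C = V + |VC|·bis = (19.3314,37.3808)
T_A = V + ((C−V)·d_A)·d_A = V + 3.9969·d_A = (25.6412,25.4777)
T_B = V + ((C−V)·d_B)·d_B = V + 3.9969·d_B = (18.1289,23.9625)
sweep = 180° − θ = 33.0488°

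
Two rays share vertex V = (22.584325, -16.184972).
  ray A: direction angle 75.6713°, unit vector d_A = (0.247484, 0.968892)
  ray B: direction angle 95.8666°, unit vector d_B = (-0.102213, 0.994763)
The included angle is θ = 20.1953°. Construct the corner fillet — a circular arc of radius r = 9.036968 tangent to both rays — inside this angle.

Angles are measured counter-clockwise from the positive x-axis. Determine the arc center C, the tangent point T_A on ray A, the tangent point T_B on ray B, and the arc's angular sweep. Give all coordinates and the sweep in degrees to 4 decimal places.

center=(26.3871,35.2182) T_A=(35.1430,32.9817) T_B=(17.3975,34.2946) sweep=159.8047

bisector direction at 85.7690° = (0.073779,0.997275)
center distance |VC| = r/sin(θ/2) = 9.036968/sin(10.0976°) = 51.543697
C = V + |VC|·bis = (26.3871,35.2182)
T_A = V + ((C−V)·d_A)·d_A = V + 50.7453·d_A = (35.1430,32.9817)
T_B = V + ((C−V)·d_B)·d_B = V + 50.7453·d_B = (17.3975,34.2946)
sweep = 180° − θ = 159.8047°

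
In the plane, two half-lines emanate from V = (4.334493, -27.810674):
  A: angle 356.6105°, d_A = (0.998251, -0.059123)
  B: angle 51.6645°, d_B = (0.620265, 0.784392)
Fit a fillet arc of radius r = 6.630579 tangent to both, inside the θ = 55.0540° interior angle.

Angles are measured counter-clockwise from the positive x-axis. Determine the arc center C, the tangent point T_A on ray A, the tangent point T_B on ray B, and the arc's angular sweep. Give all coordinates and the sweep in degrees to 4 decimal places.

center=(17.4268,-21.9439) T_A=(17.0348,-28.5629) T_B=(12.2259,-17.8312) sweep=124.9460

bisector direction at 24.1375° = (0.912567,0.408928)
center distance |VC| = r/sin(θ/2) = 6.630579/sin(27.5270°) = 14.346730
C = V + |VC|·bis = (17.4268,-21.9439)
T_A = V + ((C−V)·d_A)·d_A = V + 12.7226·d_A = (17.0348,-28.5629)
T_B = V + ((C−V)·d_B)·d_B = V + 12.7226·d_B = (12.2259,-17.8312)
sweep = 180° − θ = 124.9460°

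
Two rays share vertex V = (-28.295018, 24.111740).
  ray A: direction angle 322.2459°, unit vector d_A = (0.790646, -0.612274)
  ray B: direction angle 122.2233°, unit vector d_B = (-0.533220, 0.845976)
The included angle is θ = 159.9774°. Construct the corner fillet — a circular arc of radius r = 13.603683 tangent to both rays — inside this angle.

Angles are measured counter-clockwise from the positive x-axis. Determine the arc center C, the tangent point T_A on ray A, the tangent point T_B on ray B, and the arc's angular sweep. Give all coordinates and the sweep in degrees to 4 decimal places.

bisector direction at 42.2346° = (0.740399,0.672168)
center distance |VC| = r/sin(θ/2) = 13.603683/sin(79.9887°) = 13.814022
C = V + |VC|·bis = (-18.0671,33.3971)
T_A = V + ((C−V)·d_A)·d_A = V + 2.4015·d_A = (-26.3963,22.6414)
T_B = V + ((C−V)·d_B)·d_B = V + 2.4015·d_B = (-29.5755,26.1433)
sweep = 180° − θ = 20.0226°

center=(-18.0671,33.3971) T_A=(-26.3963,22.6414) T_B=(-29.5755,26.1433) sweep=20.0226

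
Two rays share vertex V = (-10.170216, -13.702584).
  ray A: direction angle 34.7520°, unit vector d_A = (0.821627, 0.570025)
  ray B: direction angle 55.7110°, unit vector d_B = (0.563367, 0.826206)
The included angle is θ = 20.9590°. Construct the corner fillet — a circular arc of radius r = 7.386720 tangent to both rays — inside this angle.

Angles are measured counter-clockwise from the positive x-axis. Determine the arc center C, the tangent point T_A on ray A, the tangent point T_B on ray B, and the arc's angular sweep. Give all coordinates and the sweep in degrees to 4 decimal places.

bisector direction at 45.2315° = (0.704244,0.709958)
center distance |VC| = r/sin(θ/2) = 7.386720/sin(10.4795°) = 40.612323
C = V + |VC|·bis = (18.4308,15.1305)
T_A = V + ((C−V)·d_A)·d_A = V + 39.9349·d_A = (22.6414,9.0613)
T_B = V + ((C−V)·d_B)·d_B = V + 39.9349·d_B = (12.3278,19.2919)
sweep = 180° − θ = 159.0410°

center=(18.4308,15.1305) T_A=(22.6414,9.0613) T_B=(12.3278,19.2919) sweep=159.0410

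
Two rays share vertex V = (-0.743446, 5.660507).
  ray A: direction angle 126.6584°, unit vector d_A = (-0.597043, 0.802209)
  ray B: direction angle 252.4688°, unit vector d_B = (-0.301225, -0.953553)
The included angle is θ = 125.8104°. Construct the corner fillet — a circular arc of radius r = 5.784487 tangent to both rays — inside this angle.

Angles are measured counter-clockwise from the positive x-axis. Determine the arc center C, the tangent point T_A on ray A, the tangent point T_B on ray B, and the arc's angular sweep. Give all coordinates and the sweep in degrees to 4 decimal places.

bisector direction at 189.5636° = (-0.986102,-0.166142)
center distance |VC| = r/sin(θ/2) = 5.784487/sin(62.9052°) = 6.497568
C = V + |VC|·bis = (-7.1507,4.5810)
T_A = V + ((C−V)·d_A)·d_A = V + 2.9594·d_A = (-2.5103,8.0346)
T_B = V + ((C−V)·d_B)·d_B = V + 2.9594·d_B = (-1.6349,2.8386)
sweep = 180° − θ = 54.1896°

center=(-7.1507,4.5810) T_A=(-2.5103,8.0346) T_B=(-1.6349,2.8386) sweep=54.1896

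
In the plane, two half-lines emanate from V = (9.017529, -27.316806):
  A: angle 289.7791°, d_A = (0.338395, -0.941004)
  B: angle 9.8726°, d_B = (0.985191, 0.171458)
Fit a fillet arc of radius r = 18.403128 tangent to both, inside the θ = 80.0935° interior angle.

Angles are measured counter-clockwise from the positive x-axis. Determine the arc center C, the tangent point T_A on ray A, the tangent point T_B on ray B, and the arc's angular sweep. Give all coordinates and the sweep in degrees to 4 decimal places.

bisector direction at 329.8259° = (0.864502,-0.502630)
center distance |VC| = r/sin(θ/2) = 18.403128/sin(40.0468°) = 28.602381
C = V + |VC|·bis = (33.7443,-41.6932)
T_A = V + ((C−V)·d_A)·d_A = V + 21.8957·d_A = (16.4269,-47.9207)
T_B = V + ((C−V)·d_B)·d_B = V + 21.8957·d_B = (30.5890,-23.5626)
sweep = 180° − θ = 99.9065°

center=(33.7443,-41.6932) T_A=(16.4269,-47.9207) T_B=(30.5890,-23.5626) sweep=99.9065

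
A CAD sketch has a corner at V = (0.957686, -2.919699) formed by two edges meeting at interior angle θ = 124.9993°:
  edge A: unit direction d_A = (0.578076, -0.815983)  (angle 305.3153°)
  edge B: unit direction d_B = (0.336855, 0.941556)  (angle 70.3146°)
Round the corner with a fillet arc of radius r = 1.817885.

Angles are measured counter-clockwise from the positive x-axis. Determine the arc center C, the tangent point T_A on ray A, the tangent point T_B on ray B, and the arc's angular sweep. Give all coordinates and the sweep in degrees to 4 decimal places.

bisector direction at 7.8150° = (0.990712,0.135974)
center distance |VC| = r/sin(θ/2) = 1.817885/sin(62.4997°) = 2.049457
C = V + |VC|·bis = (2.9881,-2.6410)
T_A = V + ((C−V)·d_A)·d_A = V + 0.9463·d_A = (1.5047,-3.6919)
T_B = V + ((C−V)·d_B)·d_B = V + 0.9463·d_B = (1.2765,-2.0287)
sweep = 180° − θ = 55.0007°

center=(2.9881,-2.6410) T_A=(1.5047,-3.6919) T_B=(1.2765,-2.0287) sweep=55.0007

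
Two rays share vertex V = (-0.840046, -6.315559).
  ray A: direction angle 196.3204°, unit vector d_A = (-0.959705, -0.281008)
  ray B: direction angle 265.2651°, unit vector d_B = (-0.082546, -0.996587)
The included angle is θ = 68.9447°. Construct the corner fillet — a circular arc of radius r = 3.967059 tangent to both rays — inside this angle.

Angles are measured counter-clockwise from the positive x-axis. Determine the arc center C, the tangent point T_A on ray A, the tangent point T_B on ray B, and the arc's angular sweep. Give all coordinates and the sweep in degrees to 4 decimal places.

bisector direction at 230.7927° = (-0.632127,-0.774865)
center distance |VC| = r/sin(θ/2) = 3.967059/sin(34.4723°) = 7.008833
C = V + |VC|·bis = (-5.2705,-11.7465)
T_A = V + ((C−V)·d_A)·d_A = V + 5.7781·d_A = (-6.3853,-7.9392)
T_B = V + ((C−V)·d_B)·d_B = V + 5.7781·d_B = (-1.3170,-12.0739)
sweep = 180° − θ = 111.0553°

center=(-5.2705,-11.7465) T_A=(-6.3853,-7.9392) T_B=(-1.3170,-12.0739) sweep=111.0553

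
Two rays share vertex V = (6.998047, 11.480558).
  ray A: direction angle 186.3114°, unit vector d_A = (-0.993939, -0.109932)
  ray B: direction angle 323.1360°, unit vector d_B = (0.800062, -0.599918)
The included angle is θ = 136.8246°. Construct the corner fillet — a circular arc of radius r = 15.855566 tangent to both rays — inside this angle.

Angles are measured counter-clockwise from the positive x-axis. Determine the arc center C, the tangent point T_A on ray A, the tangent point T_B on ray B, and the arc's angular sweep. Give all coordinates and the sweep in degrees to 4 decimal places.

bisector direction at 254.7237° = (-0.263474,-0.964666)
center distance |VC| = r/sin(θ/2) = 15.855566/sin(68.4123°) = 17.051645
C = V + |VC|·bis = (2.5054,-4.9686)
T_A = V + ((C−V)·d_A)·d_A = V + 6.2737·d_A = (0.7623,10.7909)
T_B = V + ((C−V)·d_B)·d_B = V + 6.2737·d_B = (12.0174,7.7168)
sweep = 180° − θ = 43.1754°

center=(2.5054,-4.9686) T_A=(0.7623,10.7909) T_B=(12.0174,7.7168) sweep=43.1754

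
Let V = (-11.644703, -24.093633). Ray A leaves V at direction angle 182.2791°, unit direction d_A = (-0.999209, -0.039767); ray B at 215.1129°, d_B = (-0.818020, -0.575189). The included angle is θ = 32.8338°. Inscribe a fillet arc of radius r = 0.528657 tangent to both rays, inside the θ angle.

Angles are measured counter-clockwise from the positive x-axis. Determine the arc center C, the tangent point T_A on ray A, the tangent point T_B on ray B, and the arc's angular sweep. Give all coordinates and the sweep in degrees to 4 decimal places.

bisector direction at 198.6960° = (-0.947233,-0.320547)
center distance |VC| = r/sin(θ/2) = 0.528657/sin(16.4169°) = 1.870528
C = V + |VC|·bis = (-13.4165,-24.6932)
T_A = V + ((C−V)·d_A)·d_A = V + 1.7943·d_A = (-13.4376,-24.1650)
T_B = V + ((C−V)·d_B)·d_B = V + 1.7943·d_B = (-13.1125,-25.1257)
sweep = 180° − θ = 147.1662°

center=(-13.4165,-24.6932) T_A=(-13.4376,-24.1650) T_B=(-13.1125,-25.1257) sweep=147.1662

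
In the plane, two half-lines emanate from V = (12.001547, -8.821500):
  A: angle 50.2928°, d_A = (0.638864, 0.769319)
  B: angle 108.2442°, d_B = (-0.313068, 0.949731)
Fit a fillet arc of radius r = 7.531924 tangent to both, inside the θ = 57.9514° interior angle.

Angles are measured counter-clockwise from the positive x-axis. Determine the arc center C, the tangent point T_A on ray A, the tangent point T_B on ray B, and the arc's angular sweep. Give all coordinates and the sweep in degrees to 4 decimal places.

bisector direction at 79.2685° = (0.186207,0.982511)
center distance |VC| = r/sin(θ/2) = 7.531924/sin(28.9757°) = 15.547736
C = V + |VC|·bis = (14.8966,6.4543)
T_A = V + ((C−V)·d_A)·d_A = V + 13.6016·d_A = (20.6911,1.6424)
T_B = V + ((C−V)·d_B)·d_B = V + 13.6016·d_B = (7.7433,4.0963)
sweep = 180° − θ = 122.0486°

center=(14.8966,6.4543) T_A=(20.6911,1.6424) T_B=(7.7433,4.0963) sweep=122.0486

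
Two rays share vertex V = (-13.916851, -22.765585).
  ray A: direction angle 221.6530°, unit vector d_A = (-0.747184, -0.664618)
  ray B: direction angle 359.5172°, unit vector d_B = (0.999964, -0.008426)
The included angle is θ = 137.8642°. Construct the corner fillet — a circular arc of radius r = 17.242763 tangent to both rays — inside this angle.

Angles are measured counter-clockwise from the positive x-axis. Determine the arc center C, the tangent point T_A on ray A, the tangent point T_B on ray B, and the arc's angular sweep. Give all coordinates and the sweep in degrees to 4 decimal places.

center=(-7.4200,-40.0637) T_A=(-18.8799,-27.1802) T_B=(-7.2748,-22.8216) sweep=42.1358

bisector direction at 290.5851° = (0.351598,-0.936151)
center distance |VC| = r/sin(θ/2) = 17.242763/sin(68.9321°) = 18.477918
C = V + |VC|·bis = (-7.4200,-40.0637)
T_A = V + ((C−V)·d_A)·d_A = V + 6.6423·d_A = (-18.8799,-27.1802)
T_B = V + ((C−V)·d_B)·d_B = V + 6.6423·d_B = (-7.2748,-22.8216)
sweep = 180° − θ = 42.1358°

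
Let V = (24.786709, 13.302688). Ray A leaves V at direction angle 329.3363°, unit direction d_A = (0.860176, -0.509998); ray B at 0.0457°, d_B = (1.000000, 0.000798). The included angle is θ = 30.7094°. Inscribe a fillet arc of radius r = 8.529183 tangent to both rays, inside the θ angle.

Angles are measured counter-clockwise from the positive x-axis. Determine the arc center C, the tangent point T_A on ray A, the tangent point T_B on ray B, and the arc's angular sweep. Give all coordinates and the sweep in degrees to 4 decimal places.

center=(55.8544,4.7983) T_A=(51.5045,-2.5383) T_B=(55.8476,13.3275) sweep=149.2906

bisector direction at 344.6910° = (0.964516,-0.264025)
center distance |VC| = r/sin(θ/2) = 8.529183/sin(15.3547°) = 32.210661
C = V + |VC|·bis = (55.8544,4.7983)
T_A = V + ((C−V)·d_A)·d_A = V + 31.0609·d_A = (51.5045,-2.5383)
T_B = V + ((C−V)·d_B)·d_B = V + 31.0609·d_B = (55.8476,13.3275)
sweep = 180° − θ = 149.2906°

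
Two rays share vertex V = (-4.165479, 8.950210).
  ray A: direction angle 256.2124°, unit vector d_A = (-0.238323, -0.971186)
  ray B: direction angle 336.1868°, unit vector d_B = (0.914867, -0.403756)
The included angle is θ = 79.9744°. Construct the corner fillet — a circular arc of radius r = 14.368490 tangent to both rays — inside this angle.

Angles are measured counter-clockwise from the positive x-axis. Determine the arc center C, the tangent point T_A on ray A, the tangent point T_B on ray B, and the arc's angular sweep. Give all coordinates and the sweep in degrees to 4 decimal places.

center=(5.7062,-11.1120) T_A=(-8.2483,-7.6876) T_B=(11.5075,2.0333) sweep=100.0256

bisector direction at 296.1996° = (0.441500,-0.897261)
center distance |VC| = r/sin(θ/2) = 14.368490/sin(39.9872°) = 22.359356
C = V + |VC|·bis = (5.7062,-11.1120)
T_A = V + ((C−V)·d_A)·d_A = V + 17.1315·d_A = (-8.2483,-7.6876)
T_B = V + ((C−V)·d_B)·d_B = V + 17.1315·d_B = (11.5075,2.0333)
sweep = 180° − θ = 100.0256°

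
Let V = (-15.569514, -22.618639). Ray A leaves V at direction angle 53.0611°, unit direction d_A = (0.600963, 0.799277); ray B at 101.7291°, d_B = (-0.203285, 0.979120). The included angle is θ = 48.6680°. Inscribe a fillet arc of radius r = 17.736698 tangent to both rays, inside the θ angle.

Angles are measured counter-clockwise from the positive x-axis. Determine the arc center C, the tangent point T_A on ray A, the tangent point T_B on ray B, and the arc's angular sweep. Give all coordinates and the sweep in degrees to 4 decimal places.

center=(-6.1761,19.3884) T_A=(8.0005,8.7293) T_B=(-23.5424,15.7828) sweep=131.3320

bisector direction at 77.3951° = (0.218227,0.975898)
center distance |VC| = r/sin(θ/2) = 17.736698/sin(24.3340°) = 43.044479
C = V + |VC|·bis = (-6.1761,19.3884)
T_A = V + ((C−V)·d_A)·d_A = V + 39.2204·d_A = (8.0005,8.7293)
T_B = V + ((C−V)·d_B)·d_B = V + 39.2204·d_B = (-23.5424,15.7828)
sweep = 180° − θ = 131.3320°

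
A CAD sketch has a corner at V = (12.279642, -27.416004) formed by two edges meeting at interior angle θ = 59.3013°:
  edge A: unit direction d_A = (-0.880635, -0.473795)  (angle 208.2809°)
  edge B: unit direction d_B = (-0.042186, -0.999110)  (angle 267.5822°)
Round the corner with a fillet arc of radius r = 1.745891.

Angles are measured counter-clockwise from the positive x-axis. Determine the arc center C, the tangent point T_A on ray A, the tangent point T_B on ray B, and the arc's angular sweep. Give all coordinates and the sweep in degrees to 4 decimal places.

center=(10.4059,-30.4066) T_A=(9.5787,-28.8691) T_B=(12.1503,-30.4803) sweep=120.6987

bisector direction at 237.9316° = (-0.530932,-0.847414)
center distance |VC| = r/sin(θ/2) = 1.745891/sin(29.6506°) = 3.529118
C = V + |VC|·bis = (10.4059,-30.4066)
T_A = V + ((C−V)·d_A)·d_A = V + 3.0670·d_A = (9.5787,-28.8691)
T_B = V + ((C−V)·d_B)·d_B = V + 3.0670·d_B = (12.1503,-30.4803)
sweep = 180° − θ = 120.6987°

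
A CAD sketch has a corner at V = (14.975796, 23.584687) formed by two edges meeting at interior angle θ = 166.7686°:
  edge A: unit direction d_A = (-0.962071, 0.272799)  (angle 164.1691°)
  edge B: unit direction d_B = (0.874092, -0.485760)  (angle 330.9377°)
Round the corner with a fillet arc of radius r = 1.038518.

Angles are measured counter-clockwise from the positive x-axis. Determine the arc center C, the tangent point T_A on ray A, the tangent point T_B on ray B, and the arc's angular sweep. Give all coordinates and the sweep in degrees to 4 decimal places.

center=(14.5766,22.6184) T_A=(14.8599,23.6175) T_B=(15.0811,23.5262) sweep=13.2314

bisector direction at 247.5534° = (-0.381822,-0.924236)
center distance |VC| = r/sin(θ/2) = 1.038518/sin(83.3843°) = 1.045480
C = V + |VC|·bis = (14.5766,22.6184)
T_A = V + ((C−V)·d_A)·d_A = V + 0.1204·d_A = (14.8599,23.6175)
T_B = V + ((C−V)·d_B)·d_B = V + 0.1204·d_B = (15.0811,23.5262)
sweep = 180° − θ = 13.2314°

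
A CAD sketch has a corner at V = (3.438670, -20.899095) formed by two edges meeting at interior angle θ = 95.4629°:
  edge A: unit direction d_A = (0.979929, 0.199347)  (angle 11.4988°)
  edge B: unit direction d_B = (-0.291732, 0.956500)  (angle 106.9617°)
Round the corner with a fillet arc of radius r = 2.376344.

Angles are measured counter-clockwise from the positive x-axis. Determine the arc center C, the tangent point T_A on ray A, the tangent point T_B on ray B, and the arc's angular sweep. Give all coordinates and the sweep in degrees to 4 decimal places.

center=(5.0815,-18.1399) T_A=(5.5552,-20.4685) T_B=(2.8086,-18.8331) sweep=84.5371

bisector direction at 59.2302° = (0.511589,0.859230)
center distance |VC| = r/sin(θ/2) = 2.376344/sin(47.7315°) = 3.211274
C = V + |VC|·bis = (5.0815,-18.1399)
T_A = V + ((C−V)·d_A)·d_A = V + 2.1599·d_A = (5.5552,-20.4685)
T_B = V + ((C−V)·d_B)·d_B = V + 2.1599·d_B = (2.8086,-18.8331)
sweep = 180° − θ = 84.5371°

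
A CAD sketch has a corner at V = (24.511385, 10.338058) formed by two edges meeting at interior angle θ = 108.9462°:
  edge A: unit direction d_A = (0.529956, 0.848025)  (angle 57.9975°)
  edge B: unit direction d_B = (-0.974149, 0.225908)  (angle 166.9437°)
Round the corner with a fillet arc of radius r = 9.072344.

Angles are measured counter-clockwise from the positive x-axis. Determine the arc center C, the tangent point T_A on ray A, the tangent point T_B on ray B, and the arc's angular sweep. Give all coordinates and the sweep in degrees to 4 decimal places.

center=(20.2507,20.6392) T_A=(27.9443,15.8313) T_B=(18.2012,11.8014) sweep=71.0538

bisector direction at 112.4706° = (-0.382209,0.924076)
center distance |VC| = r/sin(θ/2) = 9.072344/sin(54.4731°) = 11.147539
C = V + |VC|·bis = (20.2507,20.6392)
T_A = V + ((C−V)·d_A)·d_A = V + 6.4777·d_A = (27.9443,15.8313)
T_B = V + ((C−V)·d_B)·d_B = V + 6.4777·d_B = (18.2012,11.8014)
sweep = 180° − θ = 71.0538°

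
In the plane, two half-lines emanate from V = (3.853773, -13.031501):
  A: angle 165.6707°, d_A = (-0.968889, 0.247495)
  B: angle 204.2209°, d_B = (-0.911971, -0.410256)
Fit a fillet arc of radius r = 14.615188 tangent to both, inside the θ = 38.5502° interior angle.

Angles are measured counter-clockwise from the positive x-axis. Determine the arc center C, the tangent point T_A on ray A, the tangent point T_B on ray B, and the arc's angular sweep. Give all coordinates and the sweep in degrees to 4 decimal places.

center=(-40.2558,-16.8486) T_A=(-36.6387,-2.6881) T_B=(-34.2599,-30.1772) sweep=141.4498

bisector direction at 184.9458° = (-0.996277,-0.086213)
center distance |VC| = r/sin(θ/2) = 14.615188/sin(19.2751°) = 44.274469
C = V + |VC|·bis = (-40.2558,-16.8486)
T_A = V + ((C−V)·d_A)·d_A = V + 41.7926·d_A = (-36.6387,-2.6881)
T_B = V + ((C−V)·d_B)·d_B = V + 41.7926·d_B = (-34.2599,-30.1772)
sweep = 180° − θ = 141.4498°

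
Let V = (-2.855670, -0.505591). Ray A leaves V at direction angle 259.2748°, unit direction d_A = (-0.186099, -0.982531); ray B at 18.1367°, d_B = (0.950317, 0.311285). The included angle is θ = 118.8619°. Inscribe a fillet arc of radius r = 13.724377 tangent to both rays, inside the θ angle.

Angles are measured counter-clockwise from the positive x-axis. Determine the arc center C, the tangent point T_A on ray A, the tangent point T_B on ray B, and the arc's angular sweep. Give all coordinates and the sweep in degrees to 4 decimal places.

bisector direction at 318.7058° = (0.751330,-0.659926)
center distance |VC| = r/sin(θ/2) = 13.724377/sin(59.4310°) = 15.939731
C = V + |VC|·bis = (9.1203,-11.0246)
T_A = V + ((C−V)·d_A)·d_A = V + 8.1066·d_A = (-4.3643,-8.4705)
T_B = V + ((C−V)·d_B)·d_B = V + 8.1066·d_B = (4.8481,2.0179)
sweep = 180° − θ = 61.1381°

center=(9.1203,-11.0246) T_A=(-4.3643,-8.4705) T_B=(4.8481,2.0179) sweep=61.1381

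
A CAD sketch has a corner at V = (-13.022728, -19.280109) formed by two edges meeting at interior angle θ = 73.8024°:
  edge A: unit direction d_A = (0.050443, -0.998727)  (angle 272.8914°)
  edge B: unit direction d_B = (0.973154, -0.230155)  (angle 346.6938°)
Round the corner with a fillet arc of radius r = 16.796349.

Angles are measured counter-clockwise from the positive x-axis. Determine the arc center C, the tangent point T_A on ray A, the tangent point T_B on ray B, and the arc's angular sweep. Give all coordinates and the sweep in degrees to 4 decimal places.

bisector direction at 309.7926° = (0.640010,-0.768366)
center distance |VC| = r/sin(θ/2) = 16.796349/sin(36.9012°) = 27.973542
C = V + |VC|·bis = (4.8806,-40.7740)
T_A = V + ((C−V)·d_A)·d_A = V + 22.3697·d_A = (-11.8943,-41.6213)
T_B = V + ((C−V)·d_B)·d_B = V + 22.3697·d_B = (8.7464,-24.4286)
sweep = 180° − θ = 106.1976°

center=(4.8806,-40.7740) T_A=(-11.8943,-41.6213) T_B=(8.7464,-24.4286) sweep=106.1976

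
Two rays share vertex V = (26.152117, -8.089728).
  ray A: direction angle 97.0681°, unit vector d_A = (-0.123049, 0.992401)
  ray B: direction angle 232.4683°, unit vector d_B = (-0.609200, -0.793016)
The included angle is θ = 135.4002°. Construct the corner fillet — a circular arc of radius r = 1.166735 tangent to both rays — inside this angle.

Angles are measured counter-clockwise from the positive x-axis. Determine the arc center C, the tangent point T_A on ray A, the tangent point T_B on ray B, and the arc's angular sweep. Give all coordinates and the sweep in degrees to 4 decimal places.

center=(24.9354,-7.7584) T_A=(26.0932,-7.6149) T_B=(25.8606,-8.4692) sweep=44.5998

bisector direction at 164.7682° = (-0.964871,0.262725)
center distance |VC| = r/sin(θ/2) = 1.166735/sin(67.7001°) = 1.261048
C = V + |VC|·bis = (24.9354,-7.7584)
T_A = V + ((C−V)·d_A)·d_A = V + 0.4785·d_A = (26.0932,-7.6149)
T_B = V + ((C−V)·d_B)·d_B = V + 0.4785·d_B = (25.8606,-8.4692)
sweep = 180° − θ = 44.5998°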